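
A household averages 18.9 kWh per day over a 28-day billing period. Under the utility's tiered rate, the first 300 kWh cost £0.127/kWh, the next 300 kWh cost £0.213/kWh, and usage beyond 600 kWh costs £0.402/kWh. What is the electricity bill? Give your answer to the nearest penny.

£86.92

Usage = 18.9 kWh/day × 28 days = 529.2 kWh
First 300 kWh × £0.127 = £38.10
Next 229.2 kWh × £0.213 = £48.82
Remaining tier: 0 kWh (not reached)
Total = £86.92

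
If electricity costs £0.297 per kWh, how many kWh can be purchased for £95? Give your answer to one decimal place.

319.9 kWh

£95 / £0.297 per kWh = 319.9 kWh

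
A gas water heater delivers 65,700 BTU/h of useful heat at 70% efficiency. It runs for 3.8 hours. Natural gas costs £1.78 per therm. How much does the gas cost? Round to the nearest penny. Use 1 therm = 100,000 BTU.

£6.35

Heat delivered = 65,700 BTU/h × 3.8 h = 249,660 BTU
Gas input = 249,660 / 0.70 = 356,657 BTU
= 356,657 / 100,000 = 3.567 therm
Cost = 3.567 × £1.78/therm = £6.35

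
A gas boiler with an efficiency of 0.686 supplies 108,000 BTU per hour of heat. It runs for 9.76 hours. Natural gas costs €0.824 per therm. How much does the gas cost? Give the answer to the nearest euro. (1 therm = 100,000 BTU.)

Heat delivered = 108,000 BTU/h × 9.76 h = 1,054,080 BTU
Gas input = 1,054,080 / 0.686 = 1,536,560 BTU
= 1,536,560 / 100,000 = 15.37 therm
Cost = 15.37 × €0.824/therm = €12.66 ≈ €13

€13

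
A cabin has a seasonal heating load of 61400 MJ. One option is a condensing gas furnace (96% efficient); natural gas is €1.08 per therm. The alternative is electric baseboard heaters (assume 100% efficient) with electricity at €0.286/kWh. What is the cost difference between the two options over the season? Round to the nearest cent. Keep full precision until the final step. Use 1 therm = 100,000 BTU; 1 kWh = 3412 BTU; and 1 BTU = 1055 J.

Heat load = 61400 MJ = 61,400,000,000 J / 1055 = 58,199,052 BTU
Gas: input = 58,199,052 / 0.960 = 60,624,013 BTU = 606.2 therm → 606.2 × €1.08 = €654.74
Electric: 58,199,052 BTU / 3412 = 17,060 kWh → × €0.286 = €4,878.35
Difference = |€654.74 − €4,878.35| = €4,223.61

€4223.61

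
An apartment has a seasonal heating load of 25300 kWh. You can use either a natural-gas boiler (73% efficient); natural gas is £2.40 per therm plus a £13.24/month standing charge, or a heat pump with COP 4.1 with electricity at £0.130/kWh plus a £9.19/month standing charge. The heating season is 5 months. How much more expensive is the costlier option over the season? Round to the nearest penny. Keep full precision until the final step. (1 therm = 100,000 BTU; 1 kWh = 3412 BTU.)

Heat load = 25300 kWh × 3412 = 86,323,600 BTU
Gas: input = 86,323,600 / 0.73 = 118,251,507 BTU = 1,183 therm → 1,183 × £2.40 = £2,838.04; + 5 × £13.24 standing = £2,904.24
Heat pump: 86,323,600 BTU / 3412 = 25,300 kWh heat; / 4.1 = 6,171 kWh in → × £0.130 = £802.20; + 5 × £9.19 standing = £848.15
Difference = |£2,904.24 − £848.15| = £2,056.09

£2056.09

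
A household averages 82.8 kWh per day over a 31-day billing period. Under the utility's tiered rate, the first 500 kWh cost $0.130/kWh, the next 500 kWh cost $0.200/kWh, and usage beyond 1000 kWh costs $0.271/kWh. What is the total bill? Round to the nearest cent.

$589.60

Usage = 82.8 kWh/day × 31 days = 2566.8 kWh
First 500 kWh × $0.130 = $65.00
Next 500 kWh × $0.200 = $100.00
Remaining 1566.8 kWh × $0.271 = $424.60
Total = $589.60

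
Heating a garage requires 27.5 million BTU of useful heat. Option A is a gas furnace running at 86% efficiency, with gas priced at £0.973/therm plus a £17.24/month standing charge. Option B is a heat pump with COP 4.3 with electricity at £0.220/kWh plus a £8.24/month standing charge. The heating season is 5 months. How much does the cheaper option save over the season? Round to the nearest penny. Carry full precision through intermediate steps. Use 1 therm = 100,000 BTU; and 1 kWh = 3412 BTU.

Heat load = 27.5 × 10⁶ BTU = 27,500,000 BTU
Gas: input = 27,500,000 / 0.860 = 31,976,744 BTU = 319.8 therm → 319.8 × £0.973 = £311.13; + 5 × £17.24 standing = £397.33
Heat pump: 27,500,000 BTU / 3412 = 8,060 kWh heat; / 4.3 = 1,874 kWh in → × £0.220 = £412.36; + 5 × £8.24 standing = £453.56
Difference = |£397.33 − £453.56| = £56.23

£56.23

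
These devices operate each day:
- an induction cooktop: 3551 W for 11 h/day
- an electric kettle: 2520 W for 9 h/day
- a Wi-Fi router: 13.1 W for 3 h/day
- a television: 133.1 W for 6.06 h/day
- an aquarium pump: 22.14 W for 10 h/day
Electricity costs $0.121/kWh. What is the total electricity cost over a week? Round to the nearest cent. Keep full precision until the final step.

$53.20

induction cooktop: 3551 W × 11 h × 7 d = 273,427 Wh = 273.4 kWh
electric kettle: 2520 W × 9 h × 7 d = 158,760 Wh = 158.8 kWh
Wi-Fi router: 13.1 W × 3 h × 7 d = 275 Wh = 0.2751 kWh
television: 133.1 W × 6.06 h × 7 d = 5,646 Wh = 5.646 kWh
aquarium pump: 22.14 W × 10 h × 7 d = 1,550 Wh = 1.55 kWh
Total energy = 273.4 + 158.8 + 0.2751 + 5.646 + 1.55 = 439.7 kWh
Cost = 439.7 kWh × $0.121 = $53.20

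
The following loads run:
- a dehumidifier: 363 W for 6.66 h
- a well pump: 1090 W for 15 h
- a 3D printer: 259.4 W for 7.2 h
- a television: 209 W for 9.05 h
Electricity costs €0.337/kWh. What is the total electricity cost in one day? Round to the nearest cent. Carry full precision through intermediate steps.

dehumidifier: 363 W × 6.66 h = 2,418 Wh = 2.418 kWh
well pump: 1090 W × 15 h = 16,350 Wh = 16.35 kWh
3D printer: 259.4 W × 7.2 h = 1,868 Wh = 1.868 kWh
television: 209 W × 9.05 h = 1,891 Wh = 1.891 kWh
Total energy = 2.418 + 16.35 + 1.868 + 1.891 = 22.53 kWh
Cost = 22.53 kWh × €0.337 = €7.59

€7.59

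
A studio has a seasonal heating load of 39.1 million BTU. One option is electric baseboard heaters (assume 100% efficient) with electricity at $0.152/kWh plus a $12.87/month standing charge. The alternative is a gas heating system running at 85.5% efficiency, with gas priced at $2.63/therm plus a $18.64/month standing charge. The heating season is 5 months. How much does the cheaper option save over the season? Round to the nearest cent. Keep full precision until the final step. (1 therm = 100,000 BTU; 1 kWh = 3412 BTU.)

$510.28

Heat load = 39.1 × 10⁶ BTU = 39,100,000 BTU
Gas: input = 39,100,000 / 0.855 = 45,730,994 BTU = 457.3 therm → 457.3 × $2.63 = $1,202.73; + 5 × $18.64 standing = $1,295.93
Electric: 39,100,000 BTU / 3412 = 11,460 kWh → × $0.152 = $1,741.85; + 5 × $12.87 standing = $1,806.20
Difference = |$1,295.93 − $1,806.20| = $510.28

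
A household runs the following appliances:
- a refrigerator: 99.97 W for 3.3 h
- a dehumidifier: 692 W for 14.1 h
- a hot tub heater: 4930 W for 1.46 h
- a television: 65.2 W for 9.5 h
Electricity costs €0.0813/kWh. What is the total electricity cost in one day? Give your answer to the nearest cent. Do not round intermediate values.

€1.46

refrigerator: 99.97 W × 3.3 h = 330 Wh = 0.3299 kWh
dehumidifier: 692 W × 14.1 h = 9,757 Wh = 9.757 kWh
hot tub heater: 4930 W × 1.46 h = 7,198 Wh = 7.198 kWh
television: 65.2 W × 9.5 h = 619 Wh = 0.6194 kWh
Total energy = 0.3299 + 9.757 + 7.198 + 0.6194 = 17.9 kWh
Cost = 17.9 kWh × €0.0813 = €1.46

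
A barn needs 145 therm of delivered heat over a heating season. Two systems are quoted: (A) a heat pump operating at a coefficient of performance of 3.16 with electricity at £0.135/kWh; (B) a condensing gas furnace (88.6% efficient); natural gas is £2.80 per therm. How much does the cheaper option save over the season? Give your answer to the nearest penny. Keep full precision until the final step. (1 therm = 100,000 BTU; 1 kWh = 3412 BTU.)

£276.69

Heat load = 145 therm × 100,000 = 14,500,000 BTU
Gas: input = 14,500,000 / 0.886 = 16,365,688 BTU = 163.7 therm → 163.7 × £2.80 = £458.24
Heat pump: 14,500,000 BTU / 3412 = 4,250 kWh heat; / 3.16 = 1,345 kWh in → × £0.135 = £181.55
Difference = |£458.24 − £181.55| = £276.69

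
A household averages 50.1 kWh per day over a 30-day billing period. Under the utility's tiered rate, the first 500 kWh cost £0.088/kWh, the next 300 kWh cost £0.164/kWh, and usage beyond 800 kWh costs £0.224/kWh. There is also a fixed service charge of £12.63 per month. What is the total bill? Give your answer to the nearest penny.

Usage = 50.1 kWh/day × 30 days = 1503 kWh
First 500 kWh × £0.088 = £44.00
Next 300 kWh × £0.164 = £49.20
Remaining 703 kWh × £0.224 = £157.47
Energy charge = £250.67; + service £12.63 = £263.30

£263.30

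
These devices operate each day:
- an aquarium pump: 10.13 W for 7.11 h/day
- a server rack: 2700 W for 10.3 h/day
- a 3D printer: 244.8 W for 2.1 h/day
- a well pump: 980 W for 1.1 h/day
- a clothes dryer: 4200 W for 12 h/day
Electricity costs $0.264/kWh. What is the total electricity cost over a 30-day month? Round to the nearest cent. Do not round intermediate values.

$632.60

aquarium pump: 10.13 W × 7.11 h × 30 d = 2,161 Wh = 2.161 kWh
server rack: 2700 W × 10.3 h × 30 d = 834,300 Wh = 834.3 kWh
3D printer: 244.8 W × 2.1 h × 30 d = 15,422 Wh = 15.42 kWh
well pump: 980 W × 1.1 h × 30 d = 32,340 Wh = 32.34 kWh
clothes dryer: 4200 W × 12 h × 30 d = 1,512,000 Wh = 1,512 kWh
Total energy = 2.161 + 834.3 + 15.42 + 32.34 + 1,512 = 2,396 kWh
Cost = 2,396 kWh × $0.264 = $632.60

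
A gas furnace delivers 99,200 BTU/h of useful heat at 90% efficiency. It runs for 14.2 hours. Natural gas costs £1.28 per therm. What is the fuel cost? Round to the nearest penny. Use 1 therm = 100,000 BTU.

£20.03

Heat delivered = 99,200 BTU/h × 14.2 h = 1,408,640 BTU
Gas input = 1,408,640 / 0.90 = 1,565,156 BTU
= 1,565,156 / 100,000 = 15.65 therm
Cost = 15.65 × £1.28/therm = £20.03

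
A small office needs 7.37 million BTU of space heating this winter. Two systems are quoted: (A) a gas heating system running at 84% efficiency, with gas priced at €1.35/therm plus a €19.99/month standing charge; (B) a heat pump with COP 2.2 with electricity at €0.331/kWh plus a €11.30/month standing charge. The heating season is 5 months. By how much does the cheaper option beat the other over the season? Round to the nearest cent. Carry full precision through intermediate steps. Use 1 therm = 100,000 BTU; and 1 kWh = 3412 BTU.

Heat load = 7.37 × 10⁶ BTU = 7,370,000 BTU
Gas: input = 7,370,000 / 0.84 = 8,773,810 BTU = 87.74 therm → 87.74 × €1.35 = €118.45; + 5 × €19.99 standing = €218.40
Heat pump: 7,370,000 BTU / 3412 = 2,160 kWh heat; / 2.2 = 981.8 kWh in → × €0.331 = €324.99; + 5 × €11.30 standing = €381.49
Difference = |€218.40 − €381.49| = €163.09

€163.09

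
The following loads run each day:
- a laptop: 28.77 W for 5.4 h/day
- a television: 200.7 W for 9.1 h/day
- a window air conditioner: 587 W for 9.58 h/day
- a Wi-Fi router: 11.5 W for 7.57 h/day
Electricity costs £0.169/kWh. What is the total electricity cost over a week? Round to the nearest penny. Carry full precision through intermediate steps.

laptop: 28.77 W × 5.4 h × 7 d = 1,088 Wh = 1.088 kWh
television: 200.7 W × 9.1 h × 7 d = 12,785 Wh = 12.78 kWh
window air conditioner: 587 W × 9.58 h × 7 d = 39,364 Wh = 39.36 kWh
Wi-Fi router: 11.5 W × 7.57 h × 7 d = 609 Wh = 0.6094 kWh
Total energy = 1.088 + 12.78 + 39.36 + 0.6094 = 53.85 kWh
Cost = 53.85 kWh × £0.169 = £9.10

£9.10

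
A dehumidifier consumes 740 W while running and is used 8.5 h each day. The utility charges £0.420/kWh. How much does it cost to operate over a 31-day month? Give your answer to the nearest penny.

Energy = 740 W × 8.5 h/day × 31 days = 194,990 Wh = 195 kWh
Cost = 195 kWh × £0.420/kWh = £81.90

£81.90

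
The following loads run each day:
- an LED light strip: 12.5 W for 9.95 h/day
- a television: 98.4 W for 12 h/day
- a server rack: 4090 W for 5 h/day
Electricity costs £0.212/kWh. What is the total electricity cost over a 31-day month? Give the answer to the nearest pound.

£143

LED light strip: 12.5 W × 9.95 h × 31 d = 3,856 Wh = 3.856 kWh
television: 98.4 W × 12 h × 31 d = 36,605 Wh = 36.6 kWh
server rack: 4090 W × 5 h × 31 d = 633,950 Wh = 634 kWh
Total energy = 3.856 + 36.6 + 634 = 674.4 kWh
Cost = 674.4 kWh × £0.212 = £142.98 ≈ £143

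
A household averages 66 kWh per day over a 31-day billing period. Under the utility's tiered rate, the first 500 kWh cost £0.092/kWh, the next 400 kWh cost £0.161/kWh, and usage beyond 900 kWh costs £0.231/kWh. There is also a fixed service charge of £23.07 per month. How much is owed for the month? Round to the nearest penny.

Usage = 66 kWh/day × 31 days = 2046 kWh
First 500 kWh × £0.092 = £46.00
Next 400 kWh × £0.161 = £64.40
Remaining 1146 kWh × £0.231 = £264.73
Energy charge = £375.13; + service £23.07 = £398.20

£398.20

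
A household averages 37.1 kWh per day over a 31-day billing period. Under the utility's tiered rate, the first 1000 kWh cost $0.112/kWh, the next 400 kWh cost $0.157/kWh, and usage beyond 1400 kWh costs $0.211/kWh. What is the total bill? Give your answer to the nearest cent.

$135.57

Usage = 37.1 kWh/day × 31 days = 1150.1 kWh
First 1000 kWh × $0.112 = $112.00
Next 150.1 kWh × $0.157 = $23.57
Remaining tier: 0 kWh (not reached)
Total = $135.57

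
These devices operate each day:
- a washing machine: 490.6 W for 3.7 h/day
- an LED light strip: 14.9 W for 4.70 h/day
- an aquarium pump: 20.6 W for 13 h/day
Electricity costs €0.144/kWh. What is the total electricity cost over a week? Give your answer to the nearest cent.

washing machine: 490.6 W × 3.7 h × 7 d = 12,707 Wh = 12.71 kWh
LED light strip: 14.9 W × 4.70 h × 7 d = 490 Wh = 0.4902 kWh
aquarium pump: 20.6 W × 13 h × 7 d = 1,875 Wh = 1.875 kWh
Total energy = 12.71 + 0.4902 + 1.875 = 15.07 kWh
Cost = 15.07 kWh × €0.144 = €2.17

€2.17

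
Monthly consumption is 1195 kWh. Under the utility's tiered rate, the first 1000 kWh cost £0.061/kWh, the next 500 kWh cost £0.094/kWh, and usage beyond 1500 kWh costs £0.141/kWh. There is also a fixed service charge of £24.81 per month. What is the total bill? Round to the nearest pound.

First 1000 kWh × £0.061 = £61.00
Next 195 kWh × £0.094 = £18.33
Remaining tier: 0 kWh (not reached)
Energy charge = £79.33; + service £24.81 = £104.14 ≈ £104

£104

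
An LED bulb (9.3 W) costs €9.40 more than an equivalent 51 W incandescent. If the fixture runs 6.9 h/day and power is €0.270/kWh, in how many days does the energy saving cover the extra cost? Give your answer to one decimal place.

121.0 days

Power saved = 51 − 9.3 = 41.7 W
Daily energy saved = 41.7 W × 6.9 h = 287.7 Wh = 0.28773 kWh
Daily savings = 0.28773 × €0.270 = €0.0777
Payback = €9.40 / €0.0777 per day = 121 days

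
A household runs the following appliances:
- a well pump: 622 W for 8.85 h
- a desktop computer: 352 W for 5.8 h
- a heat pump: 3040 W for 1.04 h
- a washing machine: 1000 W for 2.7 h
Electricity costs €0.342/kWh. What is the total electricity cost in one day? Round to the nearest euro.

€5

well pump: 622 W × 8.85 h = 5,505 Wh = 5.505 kWh
desktop computer: 352 W × 5.8 h = 2,042 Wh = 2.042 kWh
heat pump: 3040 W × 1.04 h = 3,162 Wh = 3.162 kWh
washing machine: 1000 W × 2.7 h = 2,700 Wh = 2.7 kWh
Total energy = 5.505 + 2.042 + 3.162 + 2.7 = 13.41 kWh
Cost = 13.41 kWh × €0.342 = €4.59 ≈ €5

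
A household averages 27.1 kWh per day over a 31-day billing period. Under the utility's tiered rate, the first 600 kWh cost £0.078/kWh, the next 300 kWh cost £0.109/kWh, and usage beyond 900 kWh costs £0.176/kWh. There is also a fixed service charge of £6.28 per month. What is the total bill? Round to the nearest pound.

£79

Usage = 27.1 kWh/day × 31 days = 840.1 kWh
First 600 kWh × £0.078 = £46.80
Next 240.1 kWh × £0.109 = £26.17
Remaining tier: 0 kWh (not reached)
Energy charge = £72.97; + service £6.28 = £79.25 ≈ £79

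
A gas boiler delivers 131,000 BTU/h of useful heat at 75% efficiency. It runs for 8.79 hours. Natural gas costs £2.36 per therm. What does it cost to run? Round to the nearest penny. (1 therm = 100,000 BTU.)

Heat delivered = 131,000 BTU/h × 8.79 h = 1,151,490 BTU
Gas input = 1,151,490 / 0.75 = 1,535,320 BTU
= 1,535,320 / 100,000 = 15.35 therm
Cost = 15.35 × £2.36/therm = £36.23

£36.23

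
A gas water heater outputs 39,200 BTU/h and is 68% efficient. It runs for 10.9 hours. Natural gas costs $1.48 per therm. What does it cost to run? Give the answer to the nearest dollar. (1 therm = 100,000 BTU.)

Heat delivered = 39,200 BTU/h × 10.9 h = 427,280 BTU
Gas input = 427,280 / 0.68 = 628,353 BTU
= 628,353 / 100,000 = 6.284 therm
Cost = 6.284 × $1.48/therm = $9.30 ≈ $9

$9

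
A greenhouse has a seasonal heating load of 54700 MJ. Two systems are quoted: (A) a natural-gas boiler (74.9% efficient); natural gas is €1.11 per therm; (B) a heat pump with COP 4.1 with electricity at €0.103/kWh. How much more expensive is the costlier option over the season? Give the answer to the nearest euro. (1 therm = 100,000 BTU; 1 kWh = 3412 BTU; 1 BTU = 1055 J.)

€387

Heat load = 54700 MJ = 54,700,000,000 J / 1055 = 51,848,341 BTU
Gas: input = 51,848,341 / 0.749 = 69,223,420 BTU = 692.2 therm → 692.2 × €1.11 = €768.38
Heat pump: 51,848,341 BTU / 3412 = 15,200 kWh heat; / 4.1 = 3,706 kWh in → × €0.103 = €381.75
Difference = |€768.38 − €381.75| = €386.63 ≈ €387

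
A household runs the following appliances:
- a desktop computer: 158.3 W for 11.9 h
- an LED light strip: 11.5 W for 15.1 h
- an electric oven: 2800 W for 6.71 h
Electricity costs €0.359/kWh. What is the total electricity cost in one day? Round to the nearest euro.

desktop computer: 158.3 W × 11.9 h = 1,884 Wh = 1.884 kWh
LED light strip: 11.5 W × 15.1 h = 174 Wh = 0.1736 kWh
electric oven: 2800 W × 6.71 h = 18,788 Wh = 18.79 kWh
Total energy = 1.884 + 0.1736 + 18.79 = 20.85 kWh
Cost = 20.85 kWh × €0.359 = €7.48 ≈ €7

€7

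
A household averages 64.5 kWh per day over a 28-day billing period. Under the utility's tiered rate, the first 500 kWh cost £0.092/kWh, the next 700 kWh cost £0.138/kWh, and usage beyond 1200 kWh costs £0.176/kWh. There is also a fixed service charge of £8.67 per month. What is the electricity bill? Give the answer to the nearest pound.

Usage = 64.5 kWh/day × 28 days = 1806 kWh
First 500 kWh × £0.092 = £46.00
Next 700 kWh × £0.138 = £96.60
Remaining 606 kWh × £0.176 = £106.66
Energy charge = £249.26; + service £8.67 = £257.93 ≈ £258

£258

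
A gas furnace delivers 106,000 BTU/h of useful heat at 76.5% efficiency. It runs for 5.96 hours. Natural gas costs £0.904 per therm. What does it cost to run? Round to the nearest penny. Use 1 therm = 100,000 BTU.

Heat delivered = 106,000 BTU/h × 5.96 h = 631,760 BTU
Gas input = 631,760 / 0.765 = 825,830 BTU
= 825,830 / 100,000 = 8.258 therm
Cost = 8.258 × £0.904/therm = £7.47

£7.47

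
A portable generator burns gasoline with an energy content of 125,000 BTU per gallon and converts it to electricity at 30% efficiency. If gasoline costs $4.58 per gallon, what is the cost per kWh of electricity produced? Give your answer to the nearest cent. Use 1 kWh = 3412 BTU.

$0.42

Electrical output per gallon = 125,000 BTU × 0.30 / 3412 BTU/kWh = 10.99 kWh
Cost per kWh = $4.58 / 10.99 kWh = $0.417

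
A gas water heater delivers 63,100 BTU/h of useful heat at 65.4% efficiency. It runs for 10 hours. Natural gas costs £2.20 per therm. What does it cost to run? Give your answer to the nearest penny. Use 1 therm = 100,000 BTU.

Heat delivered = 63,100 BTU/h × 10 h = 631,000 BTU
Gas input = 631,000 / 0.654 = 964,832 BTU
= 964,832 / 100,000 = 9.648 therm
Cost = 9.648 × £2.20/therm = £21.23

£21.23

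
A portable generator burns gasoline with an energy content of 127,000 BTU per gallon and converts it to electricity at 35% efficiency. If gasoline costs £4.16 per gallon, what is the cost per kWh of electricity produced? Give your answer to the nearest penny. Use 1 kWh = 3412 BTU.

Electrical output per gallon = 127,000 BTU × 0.35 / 3412 BTU/kWh = 13.03 kWh
Cost per kWh = £4.16 / 13.03 kWh = £0.319

£0.32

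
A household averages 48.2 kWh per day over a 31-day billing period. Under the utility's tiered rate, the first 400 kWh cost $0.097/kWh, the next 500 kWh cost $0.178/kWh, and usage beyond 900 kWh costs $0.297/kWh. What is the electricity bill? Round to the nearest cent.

Usage = 48.2 kWh/day × 31 days = 1494.2 kWh
First 400 kWh × $0.097 = $38.80
Next 500 kWh × $0.178 = $89.00
Remaining 594.2 kWh × $0.297 = $176.48
Total = $304.28

$304.28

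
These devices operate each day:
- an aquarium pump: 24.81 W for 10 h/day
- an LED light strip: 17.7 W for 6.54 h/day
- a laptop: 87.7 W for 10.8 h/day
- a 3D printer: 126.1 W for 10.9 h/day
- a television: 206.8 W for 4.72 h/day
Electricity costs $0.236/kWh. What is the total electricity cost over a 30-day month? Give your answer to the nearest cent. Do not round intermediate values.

aquarium pump: 24.81 W × 10 h × 30 d = 7,443 Wh = 7.443 kWh
LED light strip: 17.7 W × 6.54 h × 30 d = 3,473 Wh = 3.473 kWh
laptop: 87.7 W × 10.8 h × 30 d = 28,415 Wh = 28.41 kWh
3D printer: 126.1 W × 10.9 h × 30 d = 41,235 Wh = 41.23 kWh
television: 206.8 W × 4.72 h × 30 d = 29,283 Wh = 29.28 kWh
Total energy = 7.443 + 3.473 + 28.41 + 41.23 + 29.28 = 109.8 kWh
Cost = 109.8 kWh × $0.236 = $25.92

$25.92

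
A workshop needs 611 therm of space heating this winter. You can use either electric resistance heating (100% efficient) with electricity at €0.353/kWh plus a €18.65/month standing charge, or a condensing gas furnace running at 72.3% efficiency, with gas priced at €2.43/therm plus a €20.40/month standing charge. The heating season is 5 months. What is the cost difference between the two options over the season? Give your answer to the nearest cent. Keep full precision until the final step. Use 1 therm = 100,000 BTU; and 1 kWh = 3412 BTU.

Heat load = 611 therm × 100,000 = 61,100,000 BTU
Gas: input = 61,100,000 / 0.723 = 84,508,990 BTU = 845.1 therm → 845.1 × €2.43 = €2,053.57; + 5 × €20.40 standing = €2,155.57
Electric: 61,100,000 BTU / 3412 = 17,910 kWh → × €0.353 = €6,321.31; + 5 × €18.65 standing = €6,414.56
Difference = |€2,155.57 − €6,414.56| = €4,258.99

€4258.99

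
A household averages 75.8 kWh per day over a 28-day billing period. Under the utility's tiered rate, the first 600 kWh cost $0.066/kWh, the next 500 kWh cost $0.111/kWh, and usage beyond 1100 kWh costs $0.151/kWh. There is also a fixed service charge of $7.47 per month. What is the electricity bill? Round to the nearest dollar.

Usage = 75.8 kWh/day × 28 days = 2122.4 kWh
First 600 kWh × $0.066 = $39.60
Next 500 kWh × $0.111 = $55.50
Remaining 1022.4 kWh × $0.151 = $154.38
Energy charge = $249.48; + service $7.47 = $256.95 ≈ $257

$257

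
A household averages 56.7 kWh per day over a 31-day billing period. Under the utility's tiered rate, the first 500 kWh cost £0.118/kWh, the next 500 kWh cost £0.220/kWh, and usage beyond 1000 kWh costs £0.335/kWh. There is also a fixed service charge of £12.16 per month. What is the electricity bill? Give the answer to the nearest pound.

£435

Usage = 56.7 kWh/day × 31 days = 1757.7 kWh
First 500 kWh × £0.118 = £59.00
Next 500 kWh × £0.220 = £110.00
Remaining 757.7 kWh × £0.335 = £253.83
Energy charge = £422.83; + service £12.16 = £434.99 ≈ £435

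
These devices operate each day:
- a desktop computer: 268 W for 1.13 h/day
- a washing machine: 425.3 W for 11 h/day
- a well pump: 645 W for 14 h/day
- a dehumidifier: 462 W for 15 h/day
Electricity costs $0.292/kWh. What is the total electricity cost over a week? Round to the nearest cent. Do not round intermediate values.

desktop computer: 268 W × 1.13 h × 7 d = 2,120 Wh = 2.12 kWh
washing machine: 425.3 W × 11 h × 7 d = 32,748 Wh = 32.75 kWh
well pump: 645 W × 14 h × 7 d = 63,210 Wh = 63.21 kWh
dehumidifier: 462 W × 15 h × 7 d = 48,510 Wh = 48.51 kWh
Total energy = 2.12 + 32.75 + 63.21 + 48.51 = 146.6 kWh
Cost = 146.6 kWh × $0.292 = $42.80

$42.80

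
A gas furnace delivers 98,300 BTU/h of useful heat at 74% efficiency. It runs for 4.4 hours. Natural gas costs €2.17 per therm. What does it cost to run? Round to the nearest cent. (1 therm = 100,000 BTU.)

€12.68

Heat delivered = 98,300 BTU/h × 4.4 h = 432,520 BTU
Gas input = 432,520 / 0.74 = 584,486 BTU
= 584,486 / 100,000 = 5.845 therm
Cost = 5.845 × €2.17/therm = €12.68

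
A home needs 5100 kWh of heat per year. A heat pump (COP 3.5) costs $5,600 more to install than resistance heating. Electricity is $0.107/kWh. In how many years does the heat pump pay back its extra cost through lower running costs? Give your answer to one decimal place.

14.4 years

Resistance: 5100 kWh × $0.107 = $545.70/yr
Heat pump: 5100 / 3.5 = 1457 kWh in → × $0.107 = $155.91/yr
Annual savings = $389.79
Payback = $5,600 / $389.79 = 14.4 years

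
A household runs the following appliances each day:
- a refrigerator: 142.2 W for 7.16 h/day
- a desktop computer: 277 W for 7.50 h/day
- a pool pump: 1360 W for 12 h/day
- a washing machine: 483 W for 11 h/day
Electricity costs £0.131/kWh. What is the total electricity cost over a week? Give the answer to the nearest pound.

£23

refrigerator: 142.2 W × 7.16 h × 7 d = 7,127 Wh = 7.127 kWh
desktop computer: 277 W × 7.50 h × 7 d = 14,542 Wh = 14.54 kWh
pool pump: 1360 W × 12 h × 7 d = 114,240 Wh = 114.2 kWh
washing machine: 483 W × 11 h × 7 d = 37,191 Wh = 37.19 kWh
Total energy = 7.127 + 14.54 + 114.2 + 37.19 = 173.1 kWh
Cost = 173.1 kWh × £0.131 = £22.68 ≈ £23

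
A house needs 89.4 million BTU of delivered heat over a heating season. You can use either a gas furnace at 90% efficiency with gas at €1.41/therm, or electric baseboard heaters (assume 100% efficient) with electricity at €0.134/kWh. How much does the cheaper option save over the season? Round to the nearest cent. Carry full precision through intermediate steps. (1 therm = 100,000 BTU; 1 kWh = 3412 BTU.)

Heat load = 89.4 × 10⁶ BTU = 89,400,000 BTU
Gas: input = 89,400,000 / 0.90 = 99,333,333 BTU = 993.3 therm → 993.3 × €1.41 = €1,400.60
Electric: 89,400,000 BTU / 3412 = 26,200 kWh → × €0.134 = €3,511.02
Difference = |€1,400.60 − €3,511.02| = €2,110.42

€2110.42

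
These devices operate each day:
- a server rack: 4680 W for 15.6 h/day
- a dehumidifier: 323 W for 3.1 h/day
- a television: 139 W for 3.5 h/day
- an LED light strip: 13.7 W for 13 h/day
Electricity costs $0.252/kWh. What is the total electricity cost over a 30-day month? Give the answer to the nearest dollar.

$565

server rack: 4680 W × 15.6 h × 30 d = 2,190,240 Wh = 2,190 kWh
dehumidifier: 323 W × 3.1 h × 30 d = 30,039 Wh = 30.04 kWh
television: 139 W × 3.5 h × 30 d = 14,595 Wh = 14.6 kWh
LED light strip: 13.7 W × 13 h × 30 d = 5,343 Wh = 5.343 kWh
Total energy = 2,190 + 30.04 + 14.6 + 5.343 = 2,240 kWh
Cost = 2,240 kWh × $0.252 = $564.53 ≈ $565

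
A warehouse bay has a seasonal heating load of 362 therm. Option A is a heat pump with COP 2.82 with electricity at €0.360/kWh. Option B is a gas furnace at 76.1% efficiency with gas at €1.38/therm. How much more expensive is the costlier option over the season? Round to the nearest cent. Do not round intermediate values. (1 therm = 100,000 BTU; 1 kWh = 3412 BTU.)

Heat load = 362 therm × 100,000 = 36,200,000 BTU
Gas: input = 36,200,000 / 0.761 = 47,568,988 BTU = 475.7 therm → 475.7 × €1.38 = €656.45
Heat pump: 36,200,000 BTU / 3412 = 10,610 kWh heat; / 2.82 = 3,762 kWh in → × €0.360 = €1,354.42
Difference = |€656.45 − €1,354.42| = €697.97

€697.97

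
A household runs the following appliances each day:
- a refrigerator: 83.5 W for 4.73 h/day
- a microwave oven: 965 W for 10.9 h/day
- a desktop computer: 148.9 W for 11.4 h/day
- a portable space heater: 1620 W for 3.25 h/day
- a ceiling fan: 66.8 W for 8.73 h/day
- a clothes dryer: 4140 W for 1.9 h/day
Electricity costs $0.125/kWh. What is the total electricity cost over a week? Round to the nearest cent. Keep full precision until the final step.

refrigerator: 83.5 W × 4.73 h × 7 d = 2,765 Wh = 2.765 kWh
microwave oven: 965 W × 10.9 h × 7 d = 73,630 Wh = 73.63 kWh
desktop computer: 148.9 W × 11.4 h × 7 d = 11,882 Wh = 11.88 kWh
portable space heater: 1620 W × 3.25 h × 7 d = 36,855 Wh = 36.85 kWh
ceiling fan: 66.8 W × 8.73 h × 7 d = 4,082 Wh = 4.082 kWh
clothes dryer: 4140 W × 1.9 h × 7 d = 55,062 Wh = 55.06 kWh
Total energy = 2.765 + 73.63 + 11.88 + 36.85 + 4.082 + 55.06 = 184.3 kWh
Cost = 184.3 kWh × $0.125 = $23.03

$23.03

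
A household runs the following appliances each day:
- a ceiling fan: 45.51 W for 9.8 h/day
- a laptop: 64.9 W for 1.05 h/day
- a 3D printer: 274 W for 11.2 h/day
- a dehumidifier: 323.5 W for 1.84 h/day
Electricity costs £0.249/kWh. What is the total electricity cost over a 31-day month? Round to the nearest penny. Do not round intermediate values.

£32.25

ceiling fan: 45.51 W × 9.8 h × 31 d = 13,826 Wh = 13.83 kWh
laptop: 64.9 W × 1.05 h × 31 d = 2,112 Wh = 2.112 kWh
3D printer: 274 W × 11.2 h × 31 d = 95,133 Wh = 95.13 kWh
dehumidifier: 323.5 W × 1.84 h × 31 d = 18,452 Wh = 18.45 kWh
Total energy = 13.83 + 2.112 + 95.13 + 18.45 = 129.5 kWh
Cost = 129.5 kWh × £0.249 = £32.25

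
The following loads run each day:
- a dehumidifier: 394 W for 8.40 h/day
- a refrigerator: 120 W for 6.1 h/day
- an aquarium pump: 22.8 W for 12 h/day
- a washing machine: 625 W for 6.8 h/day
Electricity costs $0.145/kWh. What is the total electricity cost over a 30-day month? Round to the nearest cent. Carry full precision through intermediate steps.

dehumidifier: 394 W × 8.40 h × 30 d = 99,288 Wh = 99.29 kWh
refrigerator: 120 W × 6.1 h × 30 d = 21,960 Wh = 21.96 kWh
aquarium pump: 22.8 W × 12 h × 30 d = 8,208 Wh = 8.208 kWh
washing machine: 625 W × 6.8 h × 30 d = 127,500 Wh = 127.5 kWh
Total energy = 99.29 + 21.96 + 8.208 + 127.5 = 257 kWh
Cost = 257 kWh × $0.145 = $37.26

$37.26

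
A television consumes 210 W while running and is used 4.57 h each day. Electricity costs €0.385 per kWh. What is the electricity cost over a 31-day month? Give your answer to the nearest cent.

€11.45

Energy = 210 W × 4.57 h/day × 31 days = 29,751 Wh = 29.75 kWh
Cost = 29.75 kWh × €0.385/kWh = €11.45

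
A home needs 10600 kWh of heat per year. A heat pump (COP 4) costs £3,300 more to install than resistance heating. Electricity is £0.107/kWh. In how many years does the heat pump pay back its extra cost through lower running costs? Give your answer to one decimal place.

3.9 years

Resistance: 10600 kWh × £0.107 = £1,134.20/yr
Heat pump: 10600 / 4 = 2650 kWh in → × £0.107 = £283.55/yr
Annual savings = £850.65
Payback = £3,300 / £850.65 = 3.88 years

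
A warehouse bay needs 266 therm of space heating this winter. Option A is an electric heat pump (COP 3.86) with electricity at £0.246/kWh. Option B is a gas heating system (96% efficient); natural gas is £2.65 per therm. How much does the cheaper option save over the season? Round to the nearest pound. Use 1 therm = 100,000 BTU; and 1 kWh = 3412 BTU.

Heat load = 266 therm × 100,000 = 26,600,000 BTU
Gas: input = 26,600,000 / 0.96 = 27,708,333 BTU = 277.1 therm → 277.1 × £2.65 = £734.27
Heat pump: 26,600,000 BTU / 3412 = 7,796 kWh heat; / 3.86 = 2,020 kWh in → × £0.246 = £496.84
Difference = |£734.27 − £496.84| = £237.43 ≈ £237

£237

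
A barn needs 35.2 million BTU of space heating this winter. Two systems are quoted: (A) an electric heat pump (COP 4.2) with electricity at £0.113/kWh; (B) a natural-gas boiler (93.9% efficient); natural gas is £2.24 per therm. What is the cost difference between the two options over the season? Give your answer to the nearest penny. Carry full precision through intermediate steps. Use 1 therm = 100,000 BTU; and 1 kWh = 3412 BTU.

Heat load = 35.2 × 10⁶ BTU = 35,200,000 BTU
Gas: input = 35,200,000 / 0.939 = 37,486,688 BTU = 374.9 therm → 374.9 × £2.24 = £839.70
Heat pump: 35,200,000 BTU / 3412 = 10,320 kWh heat; / 4.2 = 2,456 kWh in → × £0.113 = £277.56
Difference = |£839.70 − £277.56| = £562.14

£562.14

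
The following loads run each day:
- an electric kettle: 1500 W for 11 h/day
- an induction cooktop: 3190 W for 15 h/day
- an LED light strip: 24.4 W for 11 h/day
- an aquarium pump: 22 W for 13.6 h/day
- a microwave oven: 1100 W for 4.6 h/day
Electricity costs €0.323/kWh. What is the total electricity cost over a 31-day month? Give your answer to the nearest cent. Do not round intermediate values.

electric kettle: 1500 W × 11 h × 31 d = 511,500 Wh = 511.5 kWh
induction cooktop: 3190 W × 15 h × 31 d = 1,483,350 Wh = 1,483 kWh
LED light strip: 24.4 W × 11 h × 31 d = 8,320 Wh = 8.32 kWh
aquarium pump: 22 W × 13.6 h × 31 d = 9,275 Wh = 9.275 kWh
microwave oven: 1100 W × 4.6 h × 31 d = 156,860 Wh = 156.9 kWh
Total energy = 511.5 + 1,483 + 8.32 + 9.275 + 156.9 = 2,169 kWh
Cost = 2,169 kWh × €0.323 = €700.69

€700.69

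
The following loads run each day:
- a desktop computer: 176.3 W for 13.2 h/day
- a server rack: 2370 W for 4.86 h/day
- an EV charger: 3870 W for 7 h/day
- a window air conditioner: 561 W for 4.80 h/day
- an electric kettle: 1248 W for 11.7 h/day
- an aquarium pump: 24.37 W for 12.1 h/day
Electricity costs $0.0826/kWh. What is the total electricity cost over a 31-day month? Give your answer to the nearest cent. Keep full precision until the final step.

$149.86

desktop computer: 176.3 W × 13.2 h × 31 d = 72,142 Wh = 72.14 kWh
server rack: 2370 W × 4.86 h × 31 d = 357,064 Wh = 357.1 kWh
EV charger: 3870 W × 7 h × 31 d = 839,790 Wh = 839.8 kWh
window air conditioner: 561 W × 4.80 h × 31 d = 83,477 Wh = 83.48 kWh
electric kettle: 1248 W × 11.7 h × 31 d = 452,650 Wh = 452.6 kWh
aquarium pump: 24.37 W × 12.1 h × 31 d = 9,141 Wh = 9.141 kWh
Total energy = 72.14 + 357.1 + 839.8 + 83.48 + 452.6 + 9.141 = 1,814 kWh
Cost = 1,814 kWh × $0.0826 = $149.86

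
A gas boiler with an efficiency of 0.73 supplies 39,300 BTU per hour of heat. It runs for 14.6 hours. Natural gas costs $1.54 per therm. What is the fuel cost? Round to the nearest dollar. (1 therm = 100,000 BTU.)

$12

Heat delivered = 39,300 BTU/h × 14.6 h = 573,780 BTU
Gas input = 573,780 / 0.73 = 786,000 BTU
= 786,000 / 100,000 = 7.86 therm
Cost = 7.86 × $1.54/therm = $12.10 ≈ $12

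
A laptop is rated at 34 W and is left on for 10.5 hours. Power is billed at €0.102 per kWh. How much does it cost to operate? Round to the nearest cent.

Energy = 34 W × 10.5 h = 357 Wh = 0.357 kWh
Cost = 0.357 kWh × €0.102/kWh = €0.04

€0.04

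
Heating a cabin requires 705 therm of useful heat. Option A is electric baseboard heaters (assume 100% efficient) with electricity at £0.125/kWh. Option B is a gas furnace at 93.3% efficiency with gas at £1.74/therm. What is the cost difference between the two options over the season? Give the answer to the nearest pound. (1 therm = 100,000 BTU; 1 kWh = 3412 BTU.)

Heat load = 705 therm × 100,000 = 70,500,000 BTU
Gas: input = 70,500,000 / 0.933 = 75,562,701 BTU = 755.6 therm → 755.6 × £1.74 = £1,314.79
Electric: 70,500,000 BTU / 3412 = 20,660 kWh → × £0.125 = £2,582.80
Difference = |£1,314.79 − £2,582.80| = £1,268.01 ≈ £1268

£1268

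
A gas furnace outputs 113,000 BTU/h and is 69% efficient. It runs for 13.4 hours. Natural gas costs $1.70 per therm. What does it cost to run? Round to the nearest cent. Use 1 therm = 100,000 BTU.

Heat delivered = 113,000 BTU/h × 13.4 h = 1,514,200 BTU
Gas input = 1,514,200 / 0.69 = 2,194,493 BTU
= 2,194,493 / 100,000 = 21.94 therm
Cost = 21.94 × $1.70/therm = $37.31

$37.31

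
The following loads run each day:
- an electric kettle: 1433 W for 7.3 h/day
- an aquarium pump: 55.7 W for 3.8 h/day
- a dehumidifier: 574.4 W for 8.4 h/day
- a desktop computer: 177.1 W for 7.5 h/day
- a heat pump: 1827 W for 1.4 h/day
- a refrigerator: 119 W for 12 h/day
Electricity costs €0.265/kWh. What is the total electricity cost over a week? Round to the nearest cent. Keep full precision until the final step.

€38.61

electric kettle: 1433 W × 7.3 h × 7 d = 73,226 Wh = 73.23 kWh
aquarium pump: 55.7 W × 3.8 h × 7 d = 1,482 Wh = 1.482 kWh
dehumidifier: 574.4 W × 8.4 h × 7 d = 33,775 Wh = 33.77 kWh
desktop computer: 177.1 W × 7.5 h × 7 d = 9,298 Wh = 9.298 kWh
heat pump: 1827 W × 1.4 h × 7 d = 17,905 Wh = 17.9 kWh
refrigerator: 119 W × 12 h × 7 d = 9,996 Wh = 9.996 kWh
Total energy = 73.23 + 1.482 + 33.77 + 9.298 + 17.9 + 9.996 = 145.7 kWh
Cost = 145.7 kWh × €0.265 = €38.61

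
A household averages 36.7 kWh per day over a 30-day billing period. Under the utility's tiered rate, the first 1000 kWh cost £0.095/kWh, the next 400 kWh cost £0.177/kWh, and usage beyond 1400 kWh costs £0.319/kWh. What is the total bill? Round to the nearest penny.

£112.88

Usage = 36.7 kWh/day × 30 days = 1101 kWh
First 1000 kWh × £0.095 = £95.00
Next 101 kWh × £0.177 = £17.88
Remaining tier: 0 kWh (not reached)
Total = £112.88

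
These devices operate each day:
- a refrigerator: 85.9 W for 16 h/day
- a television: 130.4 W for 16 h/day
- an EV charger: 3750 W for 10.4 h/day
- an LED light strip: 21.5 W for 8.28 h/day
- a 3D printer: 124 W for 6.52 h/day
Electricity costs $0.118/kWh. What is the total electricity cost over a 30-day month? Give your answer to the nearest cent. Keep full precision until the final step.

$153.80

refrigerator: 85.9 W × 16 h × 30 d = 41,232 Wh = 41.23 kWh
television: 130.4 W × 16 h × 30 d = 62,592 Wh = 62.59 kWh
EV charger: 3750 W × 10.4 h × 30 d = 1,170,000 Wh = 1,170 kWh
LED light strip: 21.5 W × 8.28 h × 30 d = 5,341 Wh = 5.341 kWh
3D printer: 124 W × 6.52 h × 30 d = 24,254 Wh = 24.25 kWh
Total energy = 41.23 + 62.59 + 1,170 + 5.341 + 24.25 = 1,303 kWh
Cost = 1,303 kWh × $0.118 = $153.80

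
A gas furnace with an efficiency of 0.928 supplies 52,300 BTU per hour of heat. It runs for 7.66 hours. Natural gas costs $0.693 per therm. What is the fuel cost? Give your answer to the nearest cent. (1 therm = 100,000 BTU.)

Heat delivered = 52,300 BTU/h × 7.66 h = 400,618 BTU
Gas input = 400,618 / 0.928 = 431,700 BTU
= 431,700 / 100,000 = 4.317 therm
Cost = 4.317 × $0.693/therm = $2.99

$2.99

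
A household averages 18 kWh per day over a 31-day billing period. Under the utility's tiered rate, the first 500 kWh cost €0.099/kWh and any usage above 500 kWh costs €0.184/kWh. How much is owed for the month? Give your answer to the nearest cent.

Usage = 18 kWh/day × 31 days = 558 kWh
First 500 kWh × €0.099 = €49.50
Remaining 58 kWh × €0.184 = €10.67
Total = €60.17

€60.17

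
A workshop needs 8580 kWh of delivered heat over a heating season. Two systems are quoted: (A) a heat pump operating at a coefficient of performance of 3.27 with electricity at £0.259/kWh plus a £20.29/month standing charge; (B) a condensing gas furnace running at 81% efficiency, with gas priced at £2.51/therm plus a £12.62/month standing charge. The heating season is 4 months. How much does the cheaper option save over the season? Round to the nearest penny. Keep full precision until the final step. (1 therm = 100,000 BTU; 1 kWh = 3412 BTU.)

Heat load = 8580 kWh × 3412 = 29,274,960 BTU
Gas: input = 29,274,960 / 0.81 = 36,141,926 BTU = 361.4 therm → 361.4 × £2.51 = £907.16; + 4 × £12.62 standing = £957.64
Heat pump: 29,274,960 BTU / 3412 = 8,580 kWh heat; / 3.27 = 2,624 kWh in → × £0.259 = £679.58; + 4 × £20.29 standing = £760.74
Difference = |£957.64 − £760.74| = £196.90

£196.90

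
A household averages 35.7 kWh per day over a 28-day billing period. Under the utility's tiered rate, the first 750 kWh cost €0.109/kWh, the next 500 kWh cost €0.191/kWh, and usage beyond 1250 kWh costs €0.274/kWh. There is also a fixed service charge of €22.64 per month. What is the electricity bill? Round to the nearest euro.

Usage = 35.7 kWh/day × 28 days = 999.6 kWh
First 750 kWh × €0.109 = €81.75
Next 249.6 kWh × €0.191 = €47.67
Remaining tier: 0 kWh (not reached)
Energy charge = €129.42; + service €22.64 = €152.06 ≈ €152

€152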